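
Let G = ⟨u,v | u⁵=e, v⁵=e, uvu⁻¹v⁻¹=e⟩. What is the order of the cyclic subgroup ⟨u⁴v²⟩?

|⟨u⁴v²⟩| equals the order of u⁴v². Compute successive powers until reaching e:
  (u⁴v²)¹ = u⁴v², (u⁴v²)² = u³v⁴, (u⁴v²)³ = u²v, (u⁴v²)⁴ = uv³, (u⁴v²)⁵ = e.
The smallest positive k with (u⁴v²)ᵏ = e is 5, so |⟨u⁴v²⟩| = 5.

Answer: 5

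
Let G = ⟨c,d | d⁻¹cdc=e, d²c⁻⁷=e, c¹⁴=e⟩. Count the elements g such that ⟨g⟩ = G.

⟨g⟩ = G would require ord(g) = |G| = 28, but the maximum element order in G is 14 < 28. So G is not cyclic and no single element generates it: the count is 0.

Answer: 0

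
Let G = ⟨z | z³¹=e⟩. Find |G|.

G is generated by a single element, so G is cyclic. The relator gives z³¹ = e and no smaller power is forced to be e, so the 31 powers {e, z, z², z³, z⁴, z⁵, z⁶, z⁷, z⁸, z⁹, z²², z²³, z²¹, z²⁰, z²⁴, z²⁵, z²⁶, z²⁷, z²⁸, z²⁹, z³⁰, z¹², z¹³, z¹¹, z¹⁰, z¹⁴, z¹⁵, z¹⁶, z¹⁷, z¹⁸, z¹⁹} are distinct. Hence |G| = 31.

Answer: 31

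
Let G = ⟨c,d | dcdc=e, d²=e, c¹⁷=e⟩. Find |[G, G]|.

G' = [G, G] is generated by all commutators. The generator-pair commutators are: [c, d] = c².
The subgroup they normally generate is {e, c, c², c³, c⁴, c⁵, c⁶, c⁷, c⁸, c⁹, c¹⁰, c¹¹, c¹², c¹³, c¹⁴, c¹⁵, c¹⁶}, of order 17.
Check: |G/G'| = 34/17 = 2 is the order of the abelianisation.

Answer: 17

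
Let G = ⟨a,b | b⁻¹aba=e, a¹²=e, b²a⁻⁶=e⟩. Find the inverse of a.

The order of a is 12 (smallest k with aᵏ = e), so a⁻¹ = a¹¹ = a¹¹.
Check: a · (a¹¹) → a · a¹¹ = e, giving e as required.

Answer: a¹¹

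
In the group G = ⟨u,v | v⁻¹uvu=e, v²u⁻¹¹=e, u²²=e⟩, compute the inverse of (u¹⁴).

The order of (u¹⁴) is 11 (smallest k with (u¹⁴)ᵏ = e), so (u¹⁴)⁻¹ = (u¹⁴)¹⁰ = u⁸.
Check: (u¹⁴) · (u⁸) → (u¹⁴) · u⁸ = e, giving e as required.

Answer: u⁸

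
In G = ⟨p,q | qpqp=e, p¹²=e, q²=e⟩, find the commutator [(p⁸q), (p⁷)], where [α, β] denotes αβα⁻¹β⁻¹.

[(p⁸q), (p⁷)] = (p⁸q)·(p⁷)·(p⁸q)⁻¹·(p⁷)⁻¹.
  (p⁸q) · (p⁷) = pq
  (pq) · (p⁸q) = p⁵
  (p⁵) · (p⁵) = p¹⁰

Answer: p¹⁰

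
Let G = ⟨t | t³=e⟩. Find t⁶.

Compute successive powers of t, reducing at each step:
  t²: t · t = t²
  t³: (t²) · t = e
  t⁴: e · t = t
  t⁵: t · t = t²
  t⁶: (t²) · t = e

Answer: e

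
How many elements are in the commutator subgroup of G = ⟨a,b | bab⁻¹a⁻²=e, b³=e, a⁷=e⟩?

G' = [G, G] is generated by all commutators. The generator-pair commutators are: [a, b] = a⁶.
The subgroup they normally generate is {e, a, a², a³, a⁴, a⁵, a⁶}, of order 7.
Check: |G/G'| = 21/7 = 3 is the order of the abelianisation.

Answer: 7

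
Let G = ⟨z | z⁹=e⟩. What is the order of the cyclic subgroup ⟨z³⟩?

|⟨z³⟩| equals the order of z³. Compute successive powers until reaching e:
  (z³)¹ = z³, (z³)² = z⁶, (z³)³ = e.
The smallest positive k with (z³)ᵏ = e is 3, so |⟨z³⟩| = 3.

Answer: 3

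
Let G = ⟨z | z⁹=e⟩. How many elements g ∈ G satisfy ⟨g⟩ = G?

G is cyclic of order 9. An element generates G iff its order is 9, and a cyclic group of order 9 has exactly φ(9) = 6 such elements.

Answer: 6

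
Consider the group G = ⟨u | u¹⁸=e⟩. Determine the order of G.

G is generated by a single element, so G is cyclic. The relator gives u¹⁸ = e and no smaller power is forced to be e, so the 18 powers {e, u, u², u³, u⁴, u⁵, u⁶, u⁷, u⁸, u⁹, u¹², u¹³, u¹¹, u¹⁰, u¹⁴, u¹⁵, u¹⁶, u¹⁷} are distinct. Hence |G| = 18.

Answer: 18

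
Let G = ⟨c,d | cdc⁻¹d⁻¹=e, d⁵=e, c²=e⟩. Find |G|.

Enumerate words in the generators, reducing via the relations: the distinct elements are
  {c, d, e, cd, d², d³, d⁴, cd², cd³, cd⁴}.
No further products give new elements, so |G| = 10.

Answer: 10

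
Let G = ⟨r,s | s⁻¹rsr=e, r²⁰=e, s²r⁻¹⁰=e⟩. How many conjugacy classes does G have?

The conjugacy classes (representative and size) are:
  [e] (size 1), [r] (size 2), [r²] (size 2), [r³] (size 2), [r⁴] (size 2), [r⁵] (size 2), [r¹⁴] (size 2), [r⁷] (size 2), [r⁸] (size 2), [r¹¹] (size 2), [r¹⁰] (size 1), [r²s⁻¹] (size 10), [r⁹s] (size 10).
Class equation: 1 + 2 + 2 + 2 + 2 + 2 + 2 + 2 + 2 + 2 + 1 + 10 + 10 = 40 = |G|. So G has 13 conjugacy classes.

Answer: 13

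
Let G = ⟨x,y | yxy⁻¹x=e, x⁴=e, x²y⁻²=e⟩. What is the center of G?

An element z ∈ Z(G) iff z commutes with every generator.
For example x² is central: (x²)·x = x³ = x·(x²); (x²)·y = y⁻¹ = y·(x²).
Whereas x ∉ Z(G) since x·y = xy ≠ xy⁻¹ = y·x.
Checking each of the 8 elements this way gives Z(G) = {e, x²}, of order 2.

Answer: {e, x²}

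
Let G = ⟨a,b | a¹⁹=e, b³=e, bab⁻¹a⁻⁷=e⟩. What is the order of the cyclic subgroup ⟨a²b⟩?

|⟨a²b⟩| equals the order of a²b. Compute successive powers until reaching e:
  (a²b)¹ = a²b, (a²b)² = a¹⁶b², (a²b)³ = e.
The smallest positive k with (a²b)ᵏ = e is 3, so |⟨a²b⟩| = 3.

Answer: 3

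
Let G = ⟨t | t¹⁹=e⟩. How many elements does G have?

G is generated by a single element, so G is cyclic. The relator gives t¹⁹ = e and no smaller power is forced to be e, so the 19 powers {e, t, t², t³, t⁴, t⁵, t⁶, t⁷, t⁸, t⁹, t¹², t¹³, t¹¹, t¹⁰, t¹⁴, t¹⁵, t¹⁶, t¹⁷, t¹⁸} are distinct. Hence |G| = 19.

Answer: 19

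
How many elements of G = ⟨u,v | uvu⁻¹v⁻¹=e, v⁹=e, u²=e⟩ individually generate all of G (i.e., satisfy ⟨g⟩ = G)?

G is cyclic of order 18. An element generates G iff its order is 18, and a cyclic group of order 18 has exactly φ(18) = 6 such elements.

Answer: 6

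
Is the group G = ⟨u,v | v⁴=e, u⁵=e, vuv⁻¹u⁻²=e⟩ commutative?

u·v = uv but v·u = u²v, so u·v ≠ v·u and G is not abelian.

Answer: No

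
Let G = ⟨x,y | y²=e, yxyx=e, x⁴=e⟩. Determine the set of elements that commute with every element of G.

An element z ∈ Z(G) iff z commutes with every generator.
For example x² is central: (x²)·x = x³ = x·(x²); (x²)·y = x²y = y·(x²).
Whereas x ∉ Z(G) since x·y = xy ≠ x³y = y·x.
Checking each of the 8 elements this way gives Z(G) = {e, x²}, of order 2.

Answer: {e, x²}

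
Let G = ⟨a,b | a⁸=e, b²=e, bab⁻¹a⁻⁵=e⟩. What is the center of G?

An element z ∈ Z(G) iff z commutes with every generator.
For example a² is central: (a²)·a = a³ = a·(a²); (a²)·b = a²b = b·(a²).
Whereas a ∉ Z(G) since a·b = ab ≠ a⁵b = b·a.
Checking each of the 16 elements this way gives Z(G) = {e, a², a⁴, a⁶}, of order 4.

Answer: {e, a², a⁴, a⁶}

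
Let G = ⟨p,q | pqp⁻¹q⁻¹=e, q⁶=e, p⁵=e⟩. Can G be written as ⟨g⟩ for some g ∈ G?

|G| = 30. The element pq has order 30 (its powers give 30 distinct elements), so ⟨pq⟩ = G and G is cyclic.

Answer: Yes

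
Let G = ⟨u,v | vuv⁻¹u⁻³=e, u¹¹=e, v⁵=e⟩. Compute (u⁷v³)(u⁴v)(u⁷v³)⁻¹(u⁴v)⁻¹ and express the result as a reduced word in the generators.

[(u⁷v³), (u⁴v)] = (u⁷v³)·(u⁴v)·(u⁷v³)⁻¹·(u⁴v)⁻¹.
  (u⁷v³) · (u⁴v) = u⁵v⁴
  (u⁵v⁴) · (u³v²) = u⁶v
  (u⁶v) · (u⁶v⁴) = u²

Answer: u²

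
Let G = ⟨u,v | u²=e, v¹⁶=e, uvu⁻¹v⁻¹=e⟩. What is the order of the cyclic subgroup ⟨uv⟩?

|⟨uv⟩| equals the order of uv. Compute successive powers until reaching e:
  (uv)¹ = uv, (uv)² = v², (uv)³ = uv³, (uv)⁴ = v⁴, (uv)⁵ = uv⁵, (uv)⁶ = v⁶, (uv)⁷ = uv⁷, (uv)⁸ = v⁸, (uv)⁹ = uv⁹, (uv)¹⁰ = v¹⁰, (uv)¹¹ = uv¹¹, (uv)¹² = v¹², (uv)¹³ = uv¹³, (uv)¹⁴ = v¹⁴, (uv)¹⁵ = uv¹⁵, (uv)¹⁶ = e.
The smallest positive k with (uv)ᵏ = e is 16, so |⟨uv⟩| = 16.

Answer: 16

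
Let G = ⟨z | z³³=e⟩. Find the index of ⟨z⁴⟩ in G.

First find ord(z⁴) by computing successive powers:
  (z⁴)¹ = z⁴, (z⁴)² = z⁸, (z⁴)³ = z¹², (z⁴)⁴ = z¹⁶, (z⁴)⁵ = z²⁰, (z⁴)⁶ = z²⁴, (z⁴)⁷ = z²⁸, (z⁴)⁸ = z³², (z⁴)⁹ = z³, (z⁴)¹⁰ = z⁷, (z⁴)¹¹ = z¹¹, (z⁴)¹² = z¹⁵, (z⁴)¹³ = z¹⁹, (z⁴)¹⁴ = z²³, (z⁴)¹⁵ = z²⁷, (z⁴)¹⁶ = z³¹, (z⁴)¹⁷ = z², (z⁴)¹⁸ = z⁶, (z⁴)¹⁹ = z¹⁰, (z⁴)²⁰ = z¹⁴, (z⁴)²¹ = z¹⁸, (z⁴)²² = z²², (z⁴)²³ = z²⁶, (z⁴)²⁴ = z³⁰, (z⁴)²⁵ = z, (z⁴)²⁶ = z⁵, (z⁴)²⁷ = z⁹, (z⁴)²⁸ = z¹³, (z⁴)²⁹ = z¹⁷, (z⁴)³⁰ = z²¹, (z⁴)³¹ = z²⁵, (z⁴)³² = z²⁹, (z⁴)³³ = e.
So |⟨z⁴⟩| = ord(z⁴) = 33. With |G| = 33, by Lagrange [G : ⟨z⁴⟩] = 33/33 = 1.

Answer: 1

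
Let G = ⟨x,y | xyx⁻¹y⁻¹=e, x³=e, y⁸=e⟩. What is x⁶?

Compute successive powers of x, reducing at each step:
  x²: x · x = x²
  x³: (x²) · x = e
  x⁴: e · x = x
  x⁵: x · x = x²
  x⁶: (x²) · x = e

Answer: e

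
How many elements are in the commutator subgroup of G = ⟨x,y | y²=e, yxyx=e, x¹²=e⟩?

G' = [G, G] is generated by all commutators. The generator-pair commutators are: [x, y] = x².
The subgroup they normally generate is {e, x², x⁴, x⁶, x⁸, x¹⁰}, of order 6.
Check: |G/G'| = 24/6 = 4 is the order of the abelianisation.

Answer: 6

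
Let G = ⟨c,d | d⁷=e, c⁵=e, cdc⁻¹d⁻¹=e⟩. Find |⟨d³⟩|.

|⟨d³⟩| equals the order of d³. Compute successive powers until reaching e:
  (d³)¹ = d³, (d³)² = d⁶, (d³)³ = d², (d³)⁴ = d⁵, (d³)⁵ = d, (d³)⁶ = d⁴, (d³)⁷ = e.
The smallest positive k with (d³)ᵏ = e is 7, so |⟨d³⟩| = 7.

Answer: 7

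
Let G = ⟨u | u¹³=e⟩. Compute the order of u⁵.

Compute successive powers until reaching e:
  (u⁵)¹ = u⁵, (u⁵)² = u¹⁰, (u⁵)³ = u², (u⁵)⁴ = u⁷, (u⁵)⁵ = u¹², (u⁵)⁶ = u⁴, (u⁵)⁷ = u⁹, (u⁵)⁸ = u, (u⁵)⁹ = u⁶, (u⁵)¹⁰ = u¹¹, (u⁵)¹¹ = u³, (u⁵)¹² = u⁸, (u⁵)¹³ = e.
The smallest positive k with (u⁵)ᵏ = e is 13.

Answer: 13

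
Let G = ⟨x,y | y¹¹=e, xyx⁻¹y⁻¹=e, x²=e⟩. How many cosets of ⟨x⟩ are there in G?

First find ord(x) by computing successive powers:
  x¹ = x, x² = e.
So |⟨x⟩| = ord(x) = 2. With |G| = 22, by Lagrange [G : ⟨x⟩] = 22/2 = 11.

Answer: 11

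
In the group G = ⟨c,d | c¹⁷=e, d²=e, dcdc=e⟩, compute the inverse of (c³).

The order of (c³) is 17 (smallest k with (c³)ᵏ = e), so (c³)⁻¹ = (c³)¹⁶ = c¹⁴.
Check: (c³) · (c¹⁴) → (c³) · c¹⁴ = e, giving e as required.

Answer: c¹⁴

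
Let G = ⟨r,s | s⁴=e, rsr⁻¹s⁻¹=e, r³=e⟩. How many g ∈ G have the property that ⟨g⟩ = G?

G is cyclic of order 12. An element generates G iff its order is 12, and a cyclic group of order 12 has exactly φ(12) = 4 such elements.

Answer: 4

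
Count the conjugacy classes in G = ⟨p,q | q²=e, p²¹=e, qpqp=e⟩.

The conjugacy classes (representative and size) are:
  [e] (size 1), [p²⁰] (size 2), [p²] (size 2), [p³] (size 2), [p¹⁷] (size 2), [p⁵] (size 2), [p⁶] (size 2), [p⁷] (size 2), [p⁸] (size 2), [p⁹] (size 2), [p¹⁰] (size 2), [q] (size 21).
Class equation: 1 + 2 + 2 + 2 + 2 + 2 + 2 + 2 + 2 + 2 + 2 + 21 = 42 = |G|. So G has 12 conjugacy classes.

Answer: 12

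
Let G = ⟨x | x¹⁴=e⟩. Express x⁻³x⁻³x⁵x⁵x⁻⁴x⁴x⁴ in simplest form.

Multiply left to right, reducing at each step:
  (x¹¹) · x⁻³ = x⁸
  (x⁸) · x⁵ = x¹³
  (x¹³) · x⁵ = x⁴
  (x⁴) · x⁻⁴ = e
  e · x⁴ = x⁴
  (x⁴) · x⁴ = x⁸

Answer: x⁸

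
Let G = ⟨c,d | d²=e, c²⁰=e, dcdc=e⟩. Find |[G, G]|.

G' = [G, G] is generated by all commutators. The generator-pair commutators are: [c, d] = c².
The subgroup they normally generate is {e, c², c⁴, c⁶, c⁸, c¹⁰, c¹², c¹⁴, c¹⁶, c¹⁸}, of order 10.
Check: |G/G'| = 40/10 = 4 is the order of the abelianisation.

Answer: 10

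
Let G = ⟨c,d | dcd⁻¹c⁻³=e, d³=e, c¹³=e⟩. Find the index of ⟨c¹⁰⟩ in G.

First find ord(c¹⁰) by computing successive powers:
  (c¹⁰)¹ = c¹⁰, (c¹⁰)² = c⁷, (c¹⁰)³ = c⁴, (c¹⁰)⁴ = c, (c¹⁰)⁵ = c¹¹, (c¹⁰)⁶ = c⁸, (c¹⁰)⁷ = c⁵, (c¹⁰)⁸ = c², (c¹⁰)⁹ = c¹², (c¹⁰)¹⁰ = c⁹, (c¹⁰)¹¹ = c⁶, (c¹⁰)¹² = c³, (c¹⁰)¹³ = e.
So |⟨c¹⁰⟩| = ord(c¹⁰) = 13. With |G| = 39, by Lagrange [G : ⟨c¹⁰⟩] = 39/13 = 3.

Answer: 3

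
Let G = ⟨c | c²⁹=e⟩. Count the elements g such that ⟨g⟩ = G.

G is cyclic of order 29. An element generates G iff its order is 29, and a cyclic group of order 29 has exactly φ(29) = 28 such elements.

Answer: 28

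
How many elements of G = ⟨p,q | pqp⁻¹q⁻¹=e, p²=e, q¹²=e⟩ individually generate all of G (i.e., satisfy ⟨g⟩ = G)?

⟨g⟩ = G would require ord(g) = |G| = 24, but the maximum element order in G is 12 < 24. So G is not cyclic and no single element generates it: the count is 0.

Answer: 0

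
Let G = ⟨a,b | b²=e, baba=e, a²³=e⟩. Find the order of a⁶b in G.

Compute successive powers until reaching e:
  (a⁶b)¹ = a⁶b, (a⁶b)² = e.
The smallest positive k with (a⁶b)ᵏ = e is 2.

Answer: 2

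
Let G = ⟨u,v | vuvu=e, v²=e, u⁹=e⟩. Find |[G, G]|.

G' = [G, G] is generated by all commutators. The generator-pair commutators are: [u, v] = u².
The subgroup they normally generate is {e, u, u², u³, u⁴, u⁵, u⁶, u⁷, u⁸}, of order 9.
Check: |G/G'| = 18/9 = 2 is the order of the abelianisation.

Answer: 9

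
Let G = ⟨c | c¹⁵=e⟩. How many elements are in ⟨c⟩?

|⟨c⟩| equals the order of c. Compute successive powers until reaching e:
  c¹ = c, c² = c², c³ = c³, c⁴ = c⁴, c⁵ = c⁵, c⁶ = c⁶, c⁷ = c⁷, c⁸ = c⁸, c⁹ = c⁹, c¹⁰ = c¹⁰, c¹¹ = c¹¹, c¹² = c¹², c¹³ = c¹³, c¹⁴ = c¹⁴, c¹⁵ = e.
The smallest positive k with cᵏ = e is 15, so |⟨c⟩| = 15.

Answer: 15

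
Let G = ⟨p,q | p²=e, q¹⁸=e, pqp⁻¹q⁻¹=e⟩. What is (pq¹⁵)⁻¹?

The order of (pq¹⁵) is 6 (smallest k with (pq¹⁵)ᵏ = e), so (pq¹⁵)⁻¹ = (pq¹⁵)⁵ = pq³.
Check: (pq¹⁵) · (pq³) → (pq¹⁵) · p = q¹⁵;   (q¹⁵) · q³ = e, giving e as required.

Answer: pq³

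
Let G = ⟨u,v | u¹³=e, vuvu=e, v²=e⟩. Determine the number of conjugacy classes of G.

The conjugacy classes (representative and size) are:
  [e] (size 1), [u¹²] (size 2), [u¹¹] (size 2), [u³] (size 2), [u⁴] (size 2), [u⁸] (size 2), [u⁶] (size 2), [v] (size 13).
Class equation: 1 + 2 + 2 + 2 + 2 + 2 + 2 + 13 = 26 = |G|. So G has 8 conjugacy classes.

Answer: 8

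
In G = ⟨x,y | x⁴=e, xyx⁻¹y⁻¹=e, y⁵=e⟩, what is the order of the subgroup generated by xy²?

|⟨xy²⟩| equals the order of xy². Compute successive powers until reaching e:
  (xy²)¹ = xy², (xy²)² = x²y⁴, (xy²)³ = x³y, (xy²)⁴ = y³, (xy²)⁵ = x, (xy²)⁶ = x²y², (xy²)⁷ = x³y⁴, (xy²)⁸ = y, (xy²)⁹ = xy³, (xy²)¹⁰ = x², (xy²)¹¹ = x³y², (xy²)¹² = y⁴, (xy²)¹³ = xy, (xy²)¹⁴ = x²y³, (xy²)¹⁵ = x³, (xy²)¹⁶ = y², (xy²)¹⁷ = xy⁴, (xy²)¹⁸ = x²y, (xy²)¹⁹ = x³y³, (xy²)²⁰ = e.
The smallest positive k with (xy²)ᵏ = e is 20, so |⟨xy²⟩| = 20.

Answer: 20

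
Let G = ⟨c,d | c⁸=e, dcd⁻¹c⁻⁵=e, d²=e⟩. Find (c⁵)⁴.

Compute successive powers of (c⁵), reducing at each step:
  (c⁵)²: (c⁵) · c⁵ = c²
  (c⁵)³: (c²) · c⁵ = c⁷
  (c⁵)⁴: (c⁷) · c⁵ = c⁴

Answer: c⁴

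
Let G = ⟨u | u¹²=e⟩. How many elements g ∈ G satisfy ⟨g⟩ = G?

G is cyclic of order 12. An element generates G iff its order is 12, and a cyclic group of order 12 has exactly φ(12) = 4 such elements.

Answer: 4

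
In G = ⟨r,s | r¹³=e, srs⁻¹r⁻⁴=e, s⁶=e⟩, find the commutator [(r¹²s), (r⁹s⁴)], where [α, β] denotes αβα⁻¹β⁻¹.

[(r¹²s), (r⁹s⁴)] = (r¹²s)·(r⁹s⁴)·(r¹²s)⁻¹·(r⁹s⁴)⁻¹.
  (r¹²s) · (r⁹s⁴) = r⁹s⁵
  (r⁹s⁵) · (r¹⁰s⁵) = r⁵s⁴
  (r⁵s⁴) · (r¹²s²) = r⁹

Answer: r⁹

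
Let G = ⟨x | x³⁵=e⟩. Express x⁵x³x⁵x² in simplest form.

Multiply left to right, reducing at each step:
  (x⁵) · x³ = x⁸
  (x⁸) · x⁵ = x¹³
  (x¹³) · x² = x¹⁵

Answer: x¹⁵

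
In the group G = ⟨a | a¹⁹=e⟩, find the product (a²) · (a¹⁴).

Compute (a²) · (a¹⁴) by multiplying left to right and reducing via the relations at each step:
  (a²) · a¹⁴ = a¹⁶

Answer: a¹⁶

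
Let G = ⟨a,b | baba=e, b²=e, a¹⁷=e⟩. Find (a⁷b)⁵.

Compute successive powers of (a⁷b), reducing at each step:
  (a⁷b)²: (a⁷b) · a⁷ = b;   b · b = e
  (a⁷b)³: e · a⁷ = a⁷;   (a⁷) · b = a⁷b
  (a⁷b)⁴: (a⁷b) · a⁷ = b;   b · b = e
  (a⁷b)⁵: e · a⁷ = a⁷;   (a⁷) · b = a⁷b

Answer: a⁷b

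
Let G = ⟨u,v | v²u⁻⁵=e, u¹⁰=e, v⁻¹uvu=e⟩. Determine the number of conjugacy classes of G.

The conjugacy classes (representative and size) are:
  [e] (size 1), [u] (size 2), [u⁸] (size 2), [u⁷] (size 2), [u⁴] (size 2), [u⁵] (size 1), [u⁴v] (size 5), [u²v⁻¹] (size 5).
Class equation: 1 + 2 + 2 + 2 + 2 + 1 + 5 + 5 = 20 = |G|. So G has 8 conjugacy classes.

Answer: 8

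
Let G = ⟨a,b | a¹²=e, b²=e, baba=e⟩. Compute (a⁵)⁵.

Compute successive powers of (a⁵), reducing at each step:
  (a⁵)²: (a⁵) · a⁵ = a¹⁰
  (a⁵)³: (a¹⁰) · a⁵ = a³
  (a⁵)⁴: (a³) · a⁵ = a⁸
  (a⁵)⁵: (a⁸) · a⁵ = a

Answer: a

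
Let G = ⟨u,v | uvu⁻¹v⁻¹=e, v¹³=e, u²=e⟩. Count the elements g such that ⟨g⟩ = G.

G is cyclic of order 26. An element generates G iff its order is 26, and a cyclic group of order 26 has exactly φ(26) = 12 such elements.

Answer: 12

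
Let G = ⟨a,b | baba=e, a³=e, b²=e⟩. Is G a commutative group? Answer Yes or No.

a·b = ab but b·a = a²b, so a·b ≠ b·a and G is not abelian.

Answer: No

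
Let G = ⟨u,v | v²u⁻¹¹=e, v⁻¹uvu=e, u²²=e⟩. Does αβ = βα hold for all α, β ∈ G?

u·v = uv but v·u = u¹⁰v⁻¹, so u·v ≠ v·u and G is not abelian.

Answer: No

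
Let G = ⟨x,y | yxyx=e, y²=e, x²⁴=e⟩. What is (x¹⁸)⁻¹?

The order of (x¹⁸) is 4 (smallest k with (x¹⁸)ᵏ = e), so (x¹⁸)⁻¹ = (x¹⁸)³ = x⁶.
Check: (x¹⁸) · (x⁶) → (x¹⁸) · x⁶ = e, giving e as required.

Answer: x⁶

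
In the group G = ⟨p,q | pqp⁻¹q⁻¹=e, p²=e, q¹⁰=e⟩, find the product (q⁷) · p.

Compute (q⁷) · p by multiplying left to right and reducing via the relations at each step:
  (q⁷) · p = pq⁷

Answer: pq⁷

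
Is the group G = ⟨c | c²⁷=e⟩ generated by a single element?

|G| = 27. The element c has order 27 (its powers give 27 distinct elements), so ⟨c⟩ = G and G is cyclic.

Answer: Yes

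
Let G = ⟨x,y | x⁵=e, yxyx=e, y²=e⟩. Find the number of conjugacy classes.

The conjugacy classes (representative and size) are:
  [e] (size 1), [x] (size 2), [x²] (size 2), [y] (size 5).
Class equation: 1 + 2 + 2 + 5 = 10 = |G|. So G has 4 conjugacy classes.

Answer: 4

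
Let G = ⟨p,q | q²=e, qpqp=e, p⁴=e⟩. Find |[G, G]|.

G' = [G, G] is generated by all commutators. The generator-pair commutators are: [p, q] = p².
The subgroup they normally generate is {e, p²}, of order 2.
Check: |G/G'| = 8/2 = 4 is the order of the abelianisation.

Answer: 2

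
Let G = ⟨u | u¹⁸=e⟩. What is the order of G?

G is generated by a single element, so G is cyclic. The relator gives u¹⁸ = e and no smaller power is forced to be e, so the 18 powers {e, u, u², u³, u⁴, u⁵, u⁶, u⁷, u⁸, u⁹, u¹², u¹³, u¹¹, u¹⁰, u¹⁴, u¹⁵, u¹⁶, u¹⁷} are distinct. Hence |G| = 18.

Answer: 18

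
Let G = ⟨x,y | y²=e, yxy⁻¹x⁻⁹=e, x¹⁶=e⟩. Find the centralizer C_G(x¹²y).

⟨x¹²y⟩ ⊆ C_G(x¹²y) since powers of x¹²y commute with x¹²y; so |C_G(x¹²y)| ≥ |⟨x¹²y⟩| = 4.
By orbit–stabilizer, |C_G(x¹²y)| = |G| / |conj. class of x¹²y| = 32 / 2 = 16.
The 16 elements commuting with x¹²y are {e, x², x⁴, x⁶, x⁸, x¹⁰, x¹², x¹⁴, y, x¹⁰y, x²y, x¹²y, x⁴y, x¹⁴y, x⁶y, x⁸y}.

Answer: {e, x², x⁴, x⁶, x⁸, x¹⁰, x¹², x¹⁴, y, x¹⁰y, x²y, x¹²y, x⁴y, x¹⁴y, x⁶y, x⁸y}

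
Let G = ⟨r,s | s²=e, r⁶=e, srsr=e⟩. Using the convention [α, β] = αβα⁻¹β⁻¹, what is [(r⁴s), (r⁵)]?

[(r⁴s), (r⁵)] = (r⁴s)·(r⁵)·(r⁴s)⁻¹·(r⁵)⁻¹.
  (r⁴s) · (r⁵) = r⁵s
  (r⁵s) · (r⁴s) = r
  r · r = r²

Answer: r²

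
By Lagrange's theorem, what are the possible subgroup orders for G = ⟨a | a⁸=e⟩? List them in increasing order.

|G| = 8 = 2³. By Lagrange's theorem the order of any subgroup divides 8; the divisors of 8 are 1, 2, 4, 8.

Answer: 1, 2, 4, 8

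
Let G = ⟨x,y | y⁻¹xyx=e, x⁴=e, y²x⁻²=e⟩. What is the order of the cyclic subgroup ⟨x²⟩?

|⟨x²⟩| equals the order of x². Compute successive powers until reaching e:
  (x²)¹ = x², (x²)² = e.
The smallest positive k with (x²)ᵏ = e is 2, so |⟨x²⟩| = 2.

Answer: 2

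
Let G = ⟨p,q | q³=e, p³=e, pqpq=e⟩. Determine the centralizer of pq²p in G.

⟨pq²p⟩ ⊆ C_G(pq²p) since powers of pq²p commute with pq²p; so |C_G(pq²p)| ≥ |⟨pq²p⟩| = 2.
By orbit–stabilizer, |C_G(pq²p)| = |G| / |conj. class of pq²p| = 12 / 3 = 4.
The 4 elements commuting with pq²p are {e, pq, p²q², pq²p}.

Answer: {e, pq, p²q², pq²p}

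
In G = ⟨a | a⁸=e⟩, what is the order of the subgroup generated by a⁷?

|⟨a⁷⟩| equals the order of a⁷. Compute successive powers until reaching e:
  (a⁷)¹ = a⁷, (a⁷)² = a⁶, (a⁷)³ = a⁵, (a⁷)⁴ = a⁴, (a⁷)⁵ = a³, (a⁷)⁶ = a², (a⁷)⁷ = a, (a⁷)⁸ = e.
The smallest positive k with (a⁷)ᵏ = e is 8, so |⟨a⁷⟩| = 8.

Answer: 8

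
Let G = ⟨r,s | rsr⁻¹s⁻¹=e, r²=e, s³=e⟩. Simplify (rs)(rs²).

Compute (rs) · (rs²) by multiplying left to right and reducing via the relations at each step:
  (rs) · r = s
  s · s² = e

Answer: e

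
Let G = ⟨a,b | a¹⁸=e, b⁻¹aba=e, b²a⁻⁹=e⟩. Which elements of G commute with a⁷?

⟨a⁷⟩ ⊆ C_G(a⁷) since powers of a⁷ commute with a⁷; so |C_G(a⁷)| ≥ |⟨a⁷⟩| = 18.
By orbit–stabilizer, |C_G(a⁷)| = |G| / |conj. class of a⁷| = 36 / 2 = 18.
The 18 elements commuting with a⁷ are {e, a, a², a³, a⁴, a⁵, a⁶, a⁷, a⁸, a⁹, a¹⁰, a¹¹, a¹², a¹³, a¹⁴, a¹⁵, a¹⁶, a¹⁷}.

Answer: {e, a, a², a³, a⁴, a⁵, a⁶, a⁷, a⁸, a⁹, a¹⁰, a¹¹, a¹², a¹³, a¹⁴, a¹⁵, a¹⁶, a¹⁷}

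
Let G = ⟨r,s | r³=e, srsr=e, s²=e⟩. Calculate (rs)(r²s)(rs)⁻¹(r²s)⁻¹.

[(rs), (r²s)] = (rs)·(r²s)·(rs)⁻¹·(r²s)⁻¹.
  (rs) · (r²s) = r²
  (r²) · (rs) = s
  s · (r²s) = r

Answer: r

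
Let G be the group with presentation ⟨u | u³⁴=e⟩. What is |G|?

G is generated by a single element, so G is cyclic. The relator gives u³⁴ = e and no smaller power is forced to be e, so the 34 powers {e, u, u², u³, u⁴, u⁵, u⁶, u⁷, u⁸, u⁹, u²², u²³, u²¹, u²⁰, u²⁴, u²⁵, u²⁶, u²⁷, u²⁸, u²⁹, u³², u³³, u³¹, u³⁰, u¹², u¹³, u¹¹, u¹⁰, u¹⁴, u¹⁵, u¹⁶, u¹⁷, u¹⁸, u¹⁹} are distinct. Hence |G| = 34.

Answer: 34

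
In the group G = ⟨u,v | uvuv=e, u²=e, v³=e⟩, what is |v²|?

Compute successive powers until reaching e:
  (v²)¹ = v², (v²)² = v, (v²)³ = e.
The smallest positive k with (v²)ᵏ = e is 3.

Answer: 3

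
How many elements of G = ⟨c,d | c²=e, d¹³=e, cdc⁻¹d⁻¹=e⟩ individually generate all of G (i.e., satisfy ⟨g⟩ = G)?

G is cyclic of order 26. An element generates G iff its order is 26, and a cyclic group of order 26 has exactly φ(26) = 12 such elements.

Answer: 12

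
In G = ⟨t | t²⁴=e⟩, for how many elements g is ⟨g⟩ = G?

G is cyclic of order 24. An element generates G iff its order is 24, and a cyclic group of order 24 has exactly φ(24) = 8 such elements.

Answer: 8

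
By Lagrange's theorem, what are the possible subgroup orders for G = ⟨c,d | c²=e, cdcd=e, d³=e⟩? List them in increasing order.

|G| = 6 = 2 · 3. By Lagrange's theorem the order of any subgroup divides 6; the divisors of 6 are 1, 2, 3, 6.

Answer: 1, 2, 3, 6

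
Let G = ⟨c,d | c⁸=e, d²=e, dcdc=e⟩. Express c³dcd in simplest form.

Multiply left to right, reducing at each step:
  (c³) · d = c³d
  (c³d) · c = c²d
  (c²d) · d = c²

Answer: c²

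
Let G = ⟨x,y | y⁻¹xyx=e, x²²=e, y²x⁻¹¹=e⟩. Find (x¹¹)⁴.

Compute successive powers of (x¹¹), reducing at each step:
  (x¹¹)²: (x¹¹) · x¹¹ = e
  (x¹¹)³: e · x¹¹ = x¹¹
  (x¹¹)⁴: (x¹¹) · x¹¹ = e

Answer: e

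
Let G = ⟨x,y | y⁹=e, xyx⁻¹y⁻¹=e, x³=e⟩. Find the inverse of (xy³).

The order of (xy³) is 3 (smallest k with (xy³)ᵏ = e), so (xy³)⁻¹ = (xy³)² = x²y⁶.
Check: (xy³) · (x²y⁶) → (xy³) · x² = y³;   (y³) · y⁶ = e, giving e as required.

Answer: x²y⁶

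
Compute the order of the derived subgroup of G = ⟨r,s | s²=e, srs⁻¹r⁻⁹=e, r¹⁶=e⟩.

G' = [G, G] is generated by all commutators. The generator-pair commutators are: [r, s] = r⁸.
The subgroup they normally generate is {e, r⁸}, of order 2.
Check: |G/G'| = 32/2 = 16 is the order of the abelianisation.

Answer: 2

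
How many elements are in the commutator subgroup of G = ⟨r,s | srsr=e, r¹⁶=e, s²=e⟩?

G' = [G, G] is generated by all commutators. The generator-pair commutators are: [r, s] = r².
The subgroup they normally generate is {e, r², r⁴, r⁶, r⁸, r¹⁰, r¹², r¹⁴}, of order 8.
Check: |G/G'| = 32/8 = 4 is the order of the abelianisation.

Answer: 8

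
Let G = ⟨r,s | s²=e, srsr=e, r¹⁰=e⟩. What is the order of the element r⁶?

Compute successive powers until reaching e:
  (r⁶)¹ = r⁶, (r⁶)² = r², (r⁶)³ = r⁸, (r⁶)⁴ = r⁴, (r⁶)⁵ = e.
The smallest positive k with (r⁶)ᵏ = e is 5.

Answer: 5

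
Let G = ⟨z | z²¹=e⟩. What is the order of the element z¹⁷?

Compute successive powers until reaching e:
  (z¹⁷)¹ = z¹⁷, (z¹⁷)² = z¹³, (z¹⁷)³ = z⁹, (z¹⁷)⁴ = z⁵, (z¹⁷)⁵ = z, (z¹⁷)⁶ = z¹⁸, (z¹⁷)⁷ = z¹⁴, (z¹⁷)⁸ = z¹⁰, (z¹⁷)⁹ = z⁶, (z¹⁷)¹⁰ = z², (z¹⁷)¹¹ = z¹⁹, (z¹⁷)¹² = z¹⁵, (z¹⁷)¹³ = z¹¹, (z¹⁷)¹⁴ = z⁷, (z¹⁷)¹⁵ = z³, (z¹⁷)¹⁶ = z²⁰, (z¹⁷)¹⁷ = z¹⁶, (z¹⁷)¹⁸ = z¹², (z¹⁷)¹⁹ = z⁸, (z¹⁷)²⁰ = z⁴, (z¹⁷)²¹ = e.
The smallest positive k with (z¹⁷)ᵏ = e is 21.

Answer: 21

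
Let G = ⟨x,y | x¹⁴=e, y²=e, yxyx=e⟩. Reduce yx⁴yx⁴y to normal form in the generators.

Multiply left to right, reducing at each step:
  y · x⁴ = x¹⁰y
  (x¹⁰y) · y = x¹⁰
  (x¹⁰) · x⁴ = e
  e · y = y

Answer: y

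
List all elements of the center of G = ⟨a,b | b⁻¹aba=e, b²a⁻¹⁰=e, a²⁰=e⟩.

An element z ∈ Z(G) iff z commutes with every generator.
For example a¹⁰ is central: (a¹⁰)·a = a¹¹ = a·(a¹⁰); (a¹⁰)·b = b⁻¹ = b·(a¹⁰).
Whereas a ∉ Z(G) since a·b = ab ≠ a⁹b⁻¹ = b·a.
Checking each of the 40 elements this way gives Z(G) = {e, a¹⁰}, of order 2.

Answer: {e, a¹⁰}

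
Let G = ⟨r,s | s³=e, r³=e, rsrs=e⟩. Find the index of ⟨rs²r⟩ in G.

First find ord(rs²r) by computing successive powers:
  (rs²r)¹ = rs²r, (rs²r)² = e.
So |⟨rs²r⟩| = ord(rs²r) = 2. With |G| = 12, by Lagrange [G : ⟨rs²r⟩] = 12/2 = 6.

Answer: 6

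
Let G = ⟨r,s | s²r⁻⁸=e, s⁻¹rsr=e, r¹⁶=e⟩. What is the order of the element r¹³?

Compute successive powers until reaching e:
  (r¹³)¹ = r¹³, (r¹³)² = r¹⁰, (r¹³)³ = r⁷, (r¹³)⁴ = r⁴, (r¹³)⁵ = r, (r¹³)⁶ = r¹⁴, (r¹³)⁷ = r¹¹, (r¹³)⁸ = r⁸, (r¹³)⁹ = r⁵, (r¹³)¹⁰ = r², (r¹³)¹¹ = r¹⁵, (r¹³)¹² = r¹², (r¹³)¹³ = r⁹, (r¹³)¹⁴ = r⁶, (r¹³)¹⁵ = r³, (r¹³)¹⁶ = e.
The smallest positive k with (r¹³)ᵏ = e is 16.

Answer: 16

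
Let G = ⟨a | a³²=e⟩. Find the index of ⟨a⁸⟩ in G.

First find ord(a⁸) by computing successive powers:
  (a⁸)¹ = a⁸, (a⁸)² = a¹⁶, (a⁸)³ = a²⁴, (a⁸)⁴ = e.
So |⟨a⁸⟩| = ord(a⁸) = 4. With |G| = 32, by Lagrange [G : ⟨a⁸⟩] = 32/4 = 8.

Answer: 8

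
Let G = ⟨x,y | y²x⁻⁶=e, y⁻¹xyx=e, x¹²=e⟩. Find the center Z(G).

An element z ∈ Z(G) iff z commutes with every generator.
For example x⁶ is central: (x⁶)·x = x⁷ = x·(x⁶); (x⁶)·y = y⁻¹ = y·(x⁶).
Whereas x ∉ Z(G) since x·y = xy ≠ x⁵y⁻¹ = y·x.
Checking each of the 24 elements this way gives Z(G) = {e, x⁶}, of order 2.

Answer: {e, x⁶}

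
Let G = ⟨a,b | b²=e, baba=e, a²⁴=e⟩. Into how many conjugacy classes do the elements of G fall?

The conjugacy classes (representative and size) are:
  [e] (size 1), [a²³] (size 2), [a²] (size 2), [a³] (size 2), [a²⁰] (size 2), [a¹⁹] (size 2), [a⁶] (size 2), [a⁷] (size 2), [a⁸] (size 2), [a⁹] (size 2), [a¹⁴] (size 2), [a¹¹] (size 2), [a¹²] (size 1), [a⁴b] (size 12), [a⁵b] (size 12).
Class equation: 1 + 2 + 2 + 2 + 2 + 2 + 2 + 2 + 2 + 2 + 2 + 2 + 1 + 12 + 12 = 48 = |G|. So G has 15 conjugacy classes.

Answer: 15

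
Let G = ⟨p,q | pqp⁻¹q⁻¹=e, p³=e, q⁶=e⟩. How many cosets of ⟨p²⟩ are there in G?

First find ord(p²) by computing successive powers:
  (p²)¹ = p², (p²)² = p, (p²)³ = e.
So |⟨p²⟩| = ord(p²) = 3. With |G| = 18, by Lagrange [G : ⟨p²⟩] = 18/3 = 6.

Answer: 6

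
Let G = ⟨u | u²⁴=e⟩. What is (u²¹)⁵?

Compute successive powers of (u²¹), reducing at each step:
  (u²¹)²: (u²¹) · u²¹ = u¹⁸
  (u²¹)³: (u¹⁸) · u²¹ = u¹⁵
  (u²¹)⁴: (u¹⁵) · u²¹ = u¹²
  (u²¹)⁵: (u¹²) · u²¹ = u⁹

Answer: u⁹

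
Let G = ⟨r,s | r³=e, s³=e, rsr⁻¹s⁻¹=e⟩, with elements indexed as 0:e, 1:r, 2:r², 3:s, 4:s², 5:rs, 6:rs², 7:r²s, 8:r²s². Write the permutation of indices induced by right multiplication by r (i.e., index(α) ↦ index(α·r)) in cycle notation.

(0 1 2)(3 5 7)(4 6 8)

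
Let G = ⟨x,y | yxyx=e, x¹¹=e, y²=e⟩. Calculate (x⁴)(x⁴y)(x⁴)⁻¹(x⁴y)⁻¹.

[(x⁴), (x⁴y)] = (x⁴)·(x⁴y)·(x⁴)⁻¹·(x⁴y)⁻¹.
  (x⁴) · (x⁴y) = x⁸y
  (x⁸y) · (x⁷) = xy
  (xy) · (x⁴y) = x⁸

Answer: x⁸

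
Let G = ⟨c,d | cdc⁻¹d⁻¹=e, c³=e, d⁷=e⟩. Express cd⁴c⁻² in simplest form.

Multiply left to right, reducing at each step:
  c · d⁴ = cd⁴
  (cd⁴) · c⁻² = c²d⁴

Answer: c²d⁴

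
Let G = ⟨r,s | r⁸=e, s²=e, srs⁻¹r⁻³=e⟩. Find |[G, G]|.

G' = [G, G] is generated by all commutators. The generator-pair commutators are: [r, s] = r⁶.
The subgroup they normally generate is {e, r², r⁴, r⁶}, of order 4.
Check: |G/G'| = 16/4 = 4 is the order of the abelianisation.

Answer: 4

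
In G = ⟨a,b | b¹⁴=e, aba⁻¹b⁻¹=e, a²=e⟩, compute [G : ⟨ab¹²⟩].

First find ord(ab¹²) by computing successive powers:
  (ab¹²)¹ = ab¹², (ab¹²)² = b¹⁰, (ab¹²)³ = ab⁸, (ab¹²)⁴ = b⁶, (ab¹²)⁵ = ab⁴, (ab¹²)⁶ = b², (ab¹²)⁷ = a, (ab¹²)⁸ = b¹², (ab¹²)⁹ = ab¹⁰, (ab¹²)¹⁰ = b⁸, (ab¹²)¹¹ = ab⁶, (ab¹²)¹² = b⁴, (ab¹²)¹³ = ab², (ab¹²)¹⁴ = e.
So |⟨ab¹²⟩| = ord(ab¹²) = 14. With |G| = 28, by Lagrange [G : ⟨ab¹²⟩] = 28/14 = 2.

Answer: 2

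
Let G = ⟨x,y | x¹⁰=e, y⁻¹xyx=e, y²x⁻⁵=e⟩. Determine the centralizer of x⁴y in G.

⟨x⁴y⟩ ⊆ C_G(x⁴y) since powers of x⁴y commute with x⁴y; so |C_G(x⁴y)| ≥ |⟨x⁴y⟩| = 4.
By orbit–stabilizer, |C_G(x⁴y)| = |G| / |conj. class of x⁴y| = 20 / 5 = 4.
The 4 elements commuting with x⁴y are {e, x⁵, x⁴y, x⁴y⁻¹}.

Answer: {e, x⁵, x⁴y, x⁴y⁻¹}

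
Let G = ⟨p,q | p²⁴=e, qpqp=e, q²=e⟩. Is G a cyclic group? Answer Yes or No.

Every cyclic group is abelian. But p·q = pq while q·p = p²³q, so p·q ≠ q·p and G is not abelian. Hence G is not cyclic.

Answer: No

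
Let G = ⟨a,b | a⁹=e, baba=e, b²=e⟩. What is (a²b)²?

Compute successive powers of (a²b), reducing at each step:
  (a²b)²: (a²b) · a² = b;   b · b = e

Answer: e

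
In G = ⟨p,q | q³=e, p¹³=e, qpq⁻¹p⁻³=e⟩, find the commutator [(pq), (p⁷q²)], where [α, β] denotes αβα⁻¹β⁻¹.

[(pq), (p⁷q²)] = (pq)·(p⁷q²)·(pq)⁻¹·(p⁷q²)⁻¹.
  (pq) · (p⁷q²) = p⁹
  (p⁹) · (p⁴q²) = q²
  (q²) · (p⁵q) = p⁶

Answer: p⁶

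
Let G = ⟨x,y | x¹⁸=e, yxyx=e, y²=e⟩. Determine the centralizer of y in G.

⟨y⟩ ⊆ C_G(y) since powers of y commute with y; so |C_G(y)| ≥ |⟨y⟩| = 2.
By orbit–stabilizer, |C_G(y)| = |G| / |conj. class of y| = 36 / 9 = 4.
The 4 elements commuting with y are {e, x⁹, y, x⁹y}.

Answer: {e, x⁹, y, x⁹y}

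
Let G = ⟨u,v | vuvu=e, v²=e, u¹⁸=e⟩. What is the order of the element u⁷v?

Compute successive powers until reaching e:
  (u⁷v)¹ = u⁷v, (u⁷v)² = e.
The smallest positive k with (u⁷v)ᵏ = e is 2.

Answer: 2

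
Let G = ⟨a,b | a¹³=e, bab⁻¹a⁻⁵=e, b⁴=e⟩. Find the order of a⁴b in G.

Compute successive powers until reaching e:
  (a⁴b)¹ = a⁴b, (a⁴b)² = a¹¹b², (a⁴b)³ = a⁷b³, (a⁴b)⁴ = e.
The smallest positive k with (a⁴b)ᵏ = e is 4.

Answer: 4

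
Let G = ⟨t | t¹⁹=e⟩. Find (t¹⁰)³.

Compute successive powers of (t¹⁰), reducing at each step:
  (t¹⁰)²: (t¹⁰) · t¹⁰ = t
  (t¹⁰)³: t · t¹⁰ = t¹¹

Answer: t¹¹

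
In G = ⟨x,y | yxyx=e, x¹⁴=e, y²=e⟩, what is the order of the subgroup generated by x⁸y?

|⟨x⁸y⟩| equals the order of x⁸y. Compute successive powers until reaching e:
  (x⁸y)¹ = x⁸y, (x⁸y)² = e.
The smallest positive k with (x⁸y)ᵏ = e is 2, so |⟨x⁸y⟩| = 2.

Answer: 2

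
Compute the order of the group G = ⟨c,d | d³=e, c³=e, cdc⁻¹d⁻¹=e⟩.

Enumerate words in the generators, reducing via the relations: the distinct elements are
  {c, d, e, cd, c², d², cd², c²d, c²d²}.
No further products give new elements, so |G| = 9.

Answer: 9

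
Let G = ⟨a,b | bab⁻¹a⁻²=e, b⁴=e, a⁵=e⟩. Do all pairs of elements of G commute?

a·b = ab but b·a = a²b, so a·b ≠ b·a and G is not abelian.

Answer: No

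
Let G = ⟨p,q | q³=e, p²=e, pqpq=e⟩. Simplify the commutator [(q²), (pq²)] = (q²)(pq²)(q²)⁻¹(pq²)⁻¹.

[(q²), (pq²)] = (q²)·(pq²)·(q²)⁻¹·(pq²)⁻¹.
  (q²) · (pq²) = p
  p · q = pq
  (pq) · (pq²) = q

Answer: q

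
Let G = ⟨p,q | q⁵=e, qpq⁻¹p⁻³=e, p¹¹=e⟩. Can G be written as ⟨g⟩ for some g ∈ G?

Every cyclic group is abelian. But p·q = pq while q·p = p³q, so p·q ≠ q·p and G is not abelian. Hence G is not cyclic.

Answer: No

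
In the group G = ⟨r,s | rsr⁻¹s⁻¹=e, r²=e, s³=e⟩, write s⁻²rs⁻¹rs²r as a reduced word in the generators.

Multiply left to right, reducing at each step:
  s · r = rs
  (rs) · s⁻¹ = r
  r · r = e
  e · s² = s²
  (s²) · r = rs²

Answer: rs²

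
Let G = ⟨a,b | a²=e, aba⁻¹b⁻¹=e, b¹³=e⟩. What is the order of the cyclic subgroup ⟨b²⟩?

|⟨b²⟩| equals the order of b². Compute successive powers until reaching e:
  (b²)¹ = b², (b²)² = b⁴, (b²)³ = b⁶, (b²)⁴ = b⁸, (b²)⁵ = b¹⁰, (b²)⁶ = b¹², (b²)⁷ = b, (b²)⁸ = b³, (b²)⁹ = b⁵, (b²)¹⁰ = b⁷, (b²)¹¹ = b⁹, (b²)¹² = b¹¹, (b²)¹³ = e.
The smallest positive k with (b²)ᵏ = e is 13, so |⟨b²⟩| = 13.

Answer: 13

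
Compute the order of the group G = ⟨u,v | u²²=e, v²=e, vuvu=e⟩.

Enumerate words in the generators, reducing via the relations: the distinct elements are
  {e, u, v, uv, u², u³, u⁴, u⁵, u⁶, u⁷, u⁸, u⁹, u²v, u²¹, u²⁰, u³v, u¹², u¹³, u¹¹, u¹⁰, u¹⁴, u¹⁵, u¹⁶, u¹⁷, u¹⁸, u¹⁹, u⁴v, u⁵v, u⁶v, u⁷v, u⁸v, u⁹v, u²¹v, u²⁰v, u¹²v, u¹³v, u¹¹v, u¹⁰v, u¹⁴v, u¹⁵v, u¹⁶v, u¹⁷v, u¹⁸v, u¹⁹v}.
No further products give new elements, so |G| = 44.

Answer: 44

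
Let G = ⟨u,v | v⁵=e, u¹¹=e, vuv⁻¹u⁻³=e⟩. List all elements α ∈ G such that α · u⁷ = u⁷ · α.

⟨u⁷⟩ ⊆ C_G(u⁷) since powers of u⁷ commute with u⁷; so |C_G(u⁷)| ≥ |⟨u⁷⟩| = 11.
By orbit–stabilizer, |C_G(u⁷)| = |G| / |conj. class of u⁷| = 55 / 5 = 11.
The 11 elements commuting with u⁷ are {e, u, u², u³, u⁴, u⁵, u⁶, u⁷, u⁸, u⁹, u¹⁰}.

Answer: {e, u, u², u³, u⁴, u⁵, u⁶, u⁷, u⁸, u⁹, u¹⁰}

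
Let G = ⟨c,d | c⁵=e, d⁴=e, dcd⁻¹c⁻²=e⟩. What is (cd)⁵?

Compute successive powers of (cd), reducing at each step:
  (cd)²: (cd) · c = c³d;   (c³d) · d = c³d²
  (cd)³: (c³d²) · c = c²d²;   (c²d²) · d = c²d³
  (cd)⁴: (c²d³) · c = d³;   (d³) · d = e
  (cd)⁵: e · c = c;   c · d = cd

Answer: cd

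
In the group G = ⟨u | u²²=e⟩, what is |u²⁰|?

Compute successive powers until reaching e:
  (u²⁰)¹ = u²⁰, (u²⁰)² = u¹⁸, (u²⁰)³ = u¹⁶, (u²⁰)⁴ = u¹⁴, (u²⁰)⁵ = u¹², (u²⁰)⁶ = u¹⁰, (u²⁰)⁷ = u⁸, (u²⁰)⁸ = u⁶, (u²⁰)⁹ = u⁴, (u²⁰)¹⁰ = u², (u²⁰)¹¹ = e.
The smallest positive k with (u²⁰)ᵏ = e is 11.

Answer: 11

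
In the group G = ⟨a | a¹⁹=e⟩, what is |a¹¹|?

Compute successive powers until reaching e:
  (a¹¹)¹ = a¹¹, (a¹¹)² = a³, (a¹¹)³ = a¹⁴, (a¹¹)⁴ = a⁶, (a¹¹)⁵ = a¹⁷, (a¹¹)⁶ = a⁹, (a¹¹)⁷ = a, (a¹¹)⁸ = a¹², (a¹¹)⁹ = a⁴, (a¹¹)¹⁰ = a¹⁵, (a¹¹)¹¹ = a⁷, (a¹¹)¹² = a¹⁸, (a¹¹)¹³ = a¹⁰, (a¹¹)¹⁴ = a², (a¹¹)¹⁵ = a¹³, (a¹¹)¹⁶ = a⁵, (a¹¹)¹⁷ = a¹⁶, (a¹¹)¹⁸ = a⁸, (a¹¹)¹⁹ = e.
The smallest positive k with (a¹¹)ᵏ = e is 19.

Answer: 19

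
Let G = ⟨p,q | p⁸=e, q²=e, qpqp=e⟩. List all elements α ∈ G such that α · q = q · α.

⟨q⟩ ⊆ C_G(q) since powers of q commute with q; so |C_G(q)| ≥ |⟨q⟩| = 2.
By orbit–stabilizer, |C_G(q)| = |G| / |conj. class of q| = 16 / 4 = 4.
The 4 elements commuting with q are {e, p⁴, q, p⁴q}.

Answer: {e, p⁴, q, p⁴q}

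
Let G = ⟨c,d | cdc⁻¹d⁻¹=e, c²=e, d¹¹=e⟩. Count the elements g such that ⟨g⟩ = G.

G is cyclic of order 22. An element generates G iff its order is 22, and a cyclic group of order 22 has exactly φ(22) = 10 such elements.

Answer: 10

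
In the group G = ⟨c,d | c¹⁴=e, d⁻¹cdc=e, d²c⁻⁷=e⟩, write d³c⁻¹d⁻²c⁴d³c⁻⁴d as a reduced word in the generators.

Multiply left to right, reducing at each step:
  (d⁻¹) · c⁻¹ = cd⁻¹
  (cd⁻¹) · d⁻² = cd
  (cd) · c⁴ = c⁴d⁻¹
  (c⁴d⁻¹) · d³ = c¹¹
  (c¹¹) · c⁻⁴ = c⁷
  (c⁷) · d = d⁻¹

Answer: d⁻¹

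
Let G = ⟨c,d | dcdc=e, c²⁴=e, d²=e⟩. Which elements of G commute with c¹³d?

⟨c¹³d⟩ ⊆ C_G(c¹³d) since powers of c¹³d commute with c¹³d; so |C_G(c¹³d)| ≥ |⟨c¹³d⟩| = 2.
By orbit–stabilizer, |C_G(c¹³d)| = |G| / |conj. class of c¹³d| = 48 / 12 = 4.
The 4 elements commuting with c¹³d are {e, c¹², cd, c¹³d}.

Answer: {e, c¹², cd, c¹³d}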